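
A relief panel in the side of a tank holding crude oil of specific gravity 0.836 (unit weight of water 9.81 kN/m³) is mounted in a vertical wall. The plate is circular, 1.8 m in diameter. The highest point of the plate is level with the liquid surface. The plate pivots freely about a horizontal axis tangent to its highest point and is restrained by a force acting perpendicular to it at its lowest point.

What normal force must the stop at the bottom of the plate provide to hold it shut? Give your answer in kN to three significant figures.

P ≈ 11.7 kN

γ = 0.836 × 9.81 = 8.20116 kN/m³.
The centroid is at the centre, 0.9 m below the top of the plate, so the centroid depth is h_c = 0.9 m.
A = π(0.9)² = 2.54469 m².
Resultant F = γ·h_c·A = 8.20116 × 0.9 × 2.54469 = 18.7825 kN.
I_c = πr⁴/4 = π × 0.9⁴/4 = 0.5153 m⁴.
Centre of pressure: y_p = y_c + I_c/(y_c·A) = 0.9 + 0.5153/(0.9 × 2.54469) = 0.9 + 0.225 = 1.125 m along the plane.
The resultant acts 0.9 + 0.225 = 1.125 m (along the plate) below the hinge at the top edge, so the moment about the hinge is M = F × 1.125 = 18.7825 × 1.125 = 21.1303 kN·m.
A normal force at the bottom, 1.8 m from the hinge, must supply this moment: P = 21.1303/1.8 = 11.7391 kN.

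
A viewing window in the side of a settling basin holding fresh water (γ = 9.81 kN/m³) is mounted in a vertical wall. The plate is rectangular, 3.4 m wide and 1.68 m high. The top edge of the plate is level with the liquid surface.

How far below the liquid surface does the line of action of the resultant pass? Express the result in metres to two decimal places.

h_p = 1.12 m

γ = 9.81 kN/m³.
The centroid lies 1.68/2 = 0.84 m below the top edge, so the centroid depth is h_c = 0.84 m.
A = 3.4 × 1.68 = 5.712 m².
Resultant F = γ·h_c·A = 9.81 × 0.84 × 5.712 = 47.0692 kN.
I_c = b·h³/12 = 3.4 × 1.68³/12 = 1.34346 m⁴.
Centre of pressure: y_p = y_c + I_c/(y_c·A) = 0.84 + 1.34346/(0.84 × 5.712) = 0.84 + 0.279999 = 1.12 m along the plane.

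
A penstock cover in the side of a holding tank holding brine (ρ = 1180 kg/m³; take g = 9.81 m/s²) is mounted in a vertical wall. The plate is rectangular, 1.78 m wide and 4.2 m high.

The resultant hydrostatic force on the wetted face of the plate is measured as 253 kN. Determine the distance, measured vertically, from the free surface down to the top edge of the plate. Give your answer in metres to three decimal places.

d_top ≈ 0.823 m

γ = ρg = 1180 × 9.81 / 1000 = 11.5758 kN/m³.
A = 1.78 × 4.2 = 7.476 m².
From F = γ·h_c·A, the centroid depth is h_c = 253/(11.5758 × 7.476) = 2.92348 m.
The centroid lies 4.2/2 = 2.1 m below the top edge, so the top edge sits at h_top = 2.92348 − 2.1 = 0.82348 m below the surface.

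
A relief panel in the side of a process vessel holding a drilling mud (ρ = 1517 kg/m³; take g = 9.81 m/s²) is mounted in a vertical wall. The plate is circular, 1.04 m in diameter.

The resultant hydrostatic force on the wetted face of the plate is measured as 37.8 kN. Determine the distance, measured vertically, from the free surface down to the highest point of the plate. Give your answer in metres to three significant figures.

γ = ρg = 1517 × 9.81 / 1000 = 14.88177 kN/m³.
A = π(0.52)² = 0.849487 m².
From F = γ·h_c·A, the centroid depth is h_c = 37.8/(14.88177 × 0.849487) = 2.99006 m.
The centroid is at the centre, 0.52 m below the top of the plate, so the highest point sits at h_top = 2.99006 − 0.52 = 2.47006 m below the surface.

d_top ≈ 2.47 m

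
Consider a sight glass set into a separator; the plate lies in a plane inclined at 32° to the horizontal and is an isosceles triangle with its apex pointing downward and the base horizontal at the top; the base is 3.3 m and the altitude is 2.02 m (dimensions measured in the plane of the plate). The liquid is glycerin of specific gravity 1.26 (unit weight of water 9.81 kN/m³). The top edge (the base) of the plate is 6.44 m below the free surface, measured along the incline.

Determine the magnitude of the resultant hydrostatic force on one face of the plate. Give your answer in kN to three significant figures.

F ≈ 155 kN

γ = 1.26 × 9.81 = 12.3606 kN/m³.
Let θ = 32° be the plate's angle to the horizontal; measure y along the incline from where the plane meets the free surface. Vertical depth h = y·sinθ with sinθ = 0.529919.
With the apex down, the centroid sits h/3 = 2.02/3 = 0.673333 m below the base (the top edge), so y_c = 6.44 + 0.673333 = 7.11333 m and h_c = 7.11333 × 0.529919 = 3.76949 m.
A = ½ × 3.3 × 2.02 = 3.333 m².
Resultant F = γ·h_c·A = 12.3606 × 3.76949 × 3.333 = 155.295 kN.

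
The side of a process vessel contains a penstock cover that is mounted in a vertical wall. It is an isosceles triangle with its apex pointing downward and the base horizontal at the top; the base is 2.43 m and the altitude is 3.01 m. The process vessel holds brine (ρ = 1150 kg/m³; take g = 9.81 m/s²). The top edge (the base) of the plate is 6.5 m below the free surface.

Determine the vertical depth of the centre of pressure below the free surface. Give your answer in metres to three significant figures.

γ = ρg = 1150 × 9.81 / 1000 = 11.2815 kN/m³.
With the apex down, the centroid sits h/3 = 3.01/3 = 1.00333 m below the base (the top edge), so the centroid depth is h_c = 6.5 + 1.00333 = 7.50333 m.
A = ½ × 2.43 × 3.01 = 3.65715 m².
Resultant F = γ·h_c·A = 11.2815 × 7.50333 × 3.65715 = 309.573 kN.
I_c = b·h³/36 = 2.43 × 3.01³/36 = 1.84079 m⁴.
Centre of pressure: y_p = y_c + I_c/(y_c·A) = 7.50333 + 1.84079/(7.50333 × 3.65715) = 7.50333 + 0.0670822 = 7.57041 m along the plane.

h_p = 7.57 m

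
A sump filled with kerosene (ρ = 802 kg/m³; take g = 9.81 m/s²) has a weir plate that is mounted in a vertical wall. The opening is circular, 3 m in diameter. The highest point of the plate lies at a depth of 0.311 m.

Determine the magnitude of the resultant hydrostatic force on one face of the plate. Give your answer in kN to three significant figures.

γ = ρg = 802 × 9.81 / 1000 = 7.86762 kN/m³.
The centroid is at the centre, 1.5 m below the top of the plate, so the centroid depth is h_c = 0.311 + 1.5 = 1.811 m.
A = π(1.5)² = 7.06858 m².
Resultant F = γ·h_c·A = 7.86762 × 1.811 × 7.06858 = 100.715 kN.

F ≈ 101 kN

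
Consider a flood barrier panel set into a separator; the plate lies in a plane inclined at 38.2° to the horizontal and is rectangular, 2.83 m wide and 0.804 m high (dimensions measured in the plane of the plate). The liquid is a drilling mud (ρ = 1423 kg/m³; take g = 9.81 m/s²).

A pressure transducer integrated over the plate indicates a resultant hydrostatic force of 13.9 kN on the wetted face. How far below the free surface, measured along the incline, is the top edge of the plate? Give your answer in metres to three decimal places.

γ = ρg = 1423 × 9.81 / 1000 = 13.95963 kN/m³.
A = 2.83 × 0.804 = 2.27532 m².
From F = γ·h_c·A, the centroid depth is h_c = 13.9/(13.95963 × 2.27532) = 0.437621 m.
Let θ = 38.2° be the plate's angle to the horizontal; measure y along the incline from where the plane meets the free surface. Vertical depth h = y·sinθ with sinθ = 0.618408.
Along the incline, y_c = h_c/sinθ = 0.437621/0.618408 = 0.707657 m.
The centroid lies 0.804/2 = 0.402 m below the top edge, so the top edge sits at y_top = 0.707657 − 0.402 = 0.305657 m along the incline.

y_top ≈ 0.306 m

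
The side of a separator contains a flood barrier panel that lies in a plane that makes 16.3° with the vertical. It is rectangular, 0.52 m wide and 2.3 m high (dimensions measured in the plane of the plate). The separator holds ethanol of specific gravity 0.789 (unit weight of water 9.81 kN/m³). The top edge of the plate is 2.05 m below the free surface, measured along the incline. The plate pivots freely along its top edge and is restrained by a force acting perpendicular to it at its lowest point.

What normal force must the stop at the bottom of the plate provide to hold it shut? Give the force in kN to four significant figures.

γ = 0.789 × 9.81 = 7.74009 kN/m³.
The plate makes 16.3° with the vertical, i.e. θ = 90° − 16.3° = 73.7° to the horizontal. Measuring y along the incline from the free-surface line, vertical depth h = y·sinθ with sinθ = 0.959805.
The centroid lies 2.3/2 = 1.15 m below the top edge, so y_c = 2.05 + 1.15 = 3.2 m and h_c = 3.2 × 0.959805 = 3.07138 m.
A = 0.52 × 2.3 = 1.196 m².
Resultant F = γ·h_c·A = 7.74009 × 3.07138 × 1.196 = 28.4322 kN.
I_c = b·h³/12 = 0.52 × 2.3³/12 = 0.527237 m⁴.
Centre of pressure: y_p = y_c + I_c/(y_c·A) = 3.2 + 0.527237/(3.2 × 1.196) = 3.2 + 0.137761 = 3.33776 m along the plane.
The resultant acts 1.15 + 0.137761 = 1.28776 m (along the plate) below the hinge at the top edge, so the moment about the hinge is M = F × 1.28776 = 28.4322 × 1.28776 = 36.6138 kN·m.
A normal force at the bottom, 2.3 m from the hinge, must supply this moment: P = 36.6138/2.3 = 15.919 kN.

P ≈ 15.92 kN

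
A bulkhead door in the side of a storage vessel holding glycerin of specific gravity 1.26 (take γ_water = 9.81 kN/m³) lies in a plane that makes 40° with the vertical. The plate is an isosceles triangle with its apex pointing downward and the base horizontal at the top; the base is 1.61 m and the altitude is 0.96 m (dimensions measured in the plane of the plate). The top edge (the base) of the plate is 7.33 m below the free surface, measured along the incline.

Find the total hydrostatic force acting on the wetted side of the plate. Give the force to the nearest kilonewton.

F ≈ 56 kN

γ = 1.26 × 9.81 = 12.3606 kN/m³.
The plate makes 40° with the vertical, i.e. θ = 90° − 40° = 50° to the horizontal. Measuring y along the incline from the free-surface line, vertical depth h = y·sinθ with sinθ = 0.766044.
With the apex down, the centroid sits h/3 = 0.96/3 = 0.32 m below the base (the top edge), so y_c = 7.33 + 0.32 = 7.65 m and h_c = 7.65 × 0.766044 = 5.86024 m.
A = ½ × 1.61 × 0.96 = 0.7728 m².
Resultant F = γ·h_c·A = 12.3606 × 5.86024 × 0.7728 = 55.9786 kN.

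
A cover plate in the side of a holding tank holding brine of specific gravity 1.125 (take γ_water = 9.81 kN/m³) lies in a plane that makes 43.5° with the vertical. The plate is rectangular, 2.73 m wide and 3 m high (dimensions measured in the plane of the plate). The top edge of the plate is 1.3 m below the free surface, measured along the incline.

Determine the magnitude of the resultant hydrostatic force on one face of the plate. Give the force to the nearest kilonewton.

F ≈ 184 kN

γ = 1.125 × 9.81 = 11.03625 kN/m³.
The plate makes 43.5° with the vertical, i.e. θ = 90° − 43.5° = 46.5° to the horizontal. Measuring y along the incline from the free-surface line, vertical depth h = y·sinθ with sinθ = 0.725374.
The centroid lies 3/2 = 1.5 m below the top edge, so y_c = 1.3 + 1.5 = 2.8 m and h_c = 2.8 × 0.725374 = 2.03105 m.
A = 2.73 × 3 = 8.19 m².
Resultant F = γ·h_c·A = 11.03625 × 2.03105 × 8.19 = 183.58 kN.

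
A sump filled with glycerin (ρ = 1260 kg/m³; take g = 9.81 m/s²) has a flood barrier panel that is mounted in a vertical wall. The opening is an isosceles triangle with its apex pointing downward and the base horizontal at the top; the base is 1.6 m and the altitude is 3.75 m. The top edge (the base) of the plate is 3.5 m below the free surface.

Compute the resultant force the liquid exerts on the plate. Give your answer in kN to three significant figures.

γ = ρg = 1260 × 9.81 / 1000 = 12.3606 kN/m³.
With the apex down, the centroid sits h/3 = 3.75/3 = 1.25 m below the base (the top edge), so the centroid depth is h_c = 3.5 + 1.25 = 4.75 m.
A = ½ × 1.6 × 3.75 = 3 m².
Resultant F = γ·h_c·A = 12.3606 × 4.75 × 3 = 176.139 kN.

F ≈ 176 kN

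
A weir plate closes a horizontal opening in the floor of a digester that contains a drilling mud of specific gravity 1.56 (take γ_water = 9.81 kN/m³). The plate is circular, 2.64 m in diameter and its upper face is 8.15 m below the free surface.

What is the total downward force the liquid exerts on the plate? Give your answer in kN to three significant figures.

γ = 1.56 × 9.81 = 15.3036 kN/m³.
The plate is horizontal, so pressure is uniform at p = γ·h = 15.3036 × 8.15 = 124.724 kN/m².
A = π(1.32)² = 5.47391 m².
F = p·A = 124.724 × 5.47391 = 682.728 kN.

F ≈ 683 kN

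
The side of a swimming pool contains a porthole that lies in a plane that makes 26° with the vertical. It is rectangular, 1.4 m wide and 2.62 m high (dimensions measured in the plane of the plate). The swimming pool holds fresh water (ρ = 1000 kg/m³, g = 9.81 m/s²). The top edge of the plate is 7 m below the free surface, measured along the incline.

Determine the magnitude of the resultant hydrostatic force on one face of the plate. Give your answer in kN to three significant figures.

F ≈ 269 kN

γ = ρg = 1000 × 9.81 = 9810 N/m³ = 9.81 kN/m³.
The plate makes 26° with the vertical, i.e. θ = 90° − 26° = 64° to the horizontal. Measuring y along the incline from the free-surface line, vertical depth h = y·sinθ with sinθ = 0.898794.
The centroid lies 2.62/2 = 1.31 m below the top edge, so y_c = 7 + 1.31 = 8.31 m and h_c = 8.31 × 0.898794 = 7.46898 m.
A = 1.4 × 2.62 = 3.668 m².
Resultant F = γ·h_c·A = 9.81 × 7.46898 × 3.668 = 268.757 kN.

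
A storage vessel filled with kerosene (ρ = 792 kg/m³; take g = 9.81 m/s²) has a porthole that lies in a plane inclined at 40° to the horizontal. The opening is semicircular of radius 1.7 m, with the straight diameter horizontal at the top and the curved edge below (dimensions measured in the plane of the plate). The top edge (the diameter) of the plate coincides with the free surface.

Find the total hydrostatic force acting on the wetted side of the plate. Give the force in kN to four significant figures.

F ≈ 16.36 kN

γ = ρg = 792 × 9.81 / 1000 = 7.76952 kN/m³.
Let θ = 40° be the plate's angle to the horizontal; measure y along the incline from where the plane meets the free surface. Vertical depth h = y·sinθ with sinθ = 0.642788.
The centroid of a semicircle lies 4r/(3π) = 0.721502 m from the diameter, here below the top edge, so y_c = 0.721502 m and h_c = 0.721502 × 0.642788 = 0.463773 m.
A = πr²/2 = π × 1.7²/2 = 4.5396 m².
Resultant F = γ·h_c·A = 7.76952 × 0.463773 × 4.5396 = 16.3575 kN.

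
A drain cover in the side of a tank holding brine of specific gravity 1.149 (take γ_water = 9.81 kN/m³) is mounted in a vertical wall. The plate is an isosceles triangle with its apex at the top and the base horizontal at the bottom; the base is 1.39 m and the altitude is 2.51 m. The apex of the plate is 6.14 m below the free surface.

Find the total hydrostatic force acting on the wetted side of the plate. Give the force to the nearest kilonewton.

F ≈ 154 kN

γ = 1.149 × 9.81 = 11.27169 kN/m³.
With the apex up, the centroid sits 2h/3 = 2 × 2.51/3 = 1.67333 m below the apex, so the centroid depth is h_c = 6.14 + 1.67333 = 7.81333 m.
A = ½ × 1.39 × 2.51 = 1.74445 m².
Resultant F = γ·h_c·A = 11.27169 × 7.81333 × 1.74445 = 153.633 kN.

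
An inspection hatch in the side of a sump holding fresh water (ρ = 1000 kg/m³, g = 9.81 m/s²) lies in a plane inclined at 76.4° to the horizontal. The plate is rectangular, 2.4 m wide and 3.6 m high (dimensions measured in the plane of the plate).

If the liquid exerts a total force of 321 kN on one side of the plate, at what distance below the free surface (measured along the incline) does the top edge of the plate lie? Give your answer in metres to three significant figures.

γ = ρg = 1000 × 9.81 = 9810 N/m³ = 9.81 kN/m³.
A = 2.4 × 3.6 = 8.64 m².
From F = γ·h_c·A, the centroid depth is h_c = 321/(9.81 × 8.64) = 3.78724 m.
Let θ = 76.4° be the plate's angle to the horizontal; measure y along the incline from where the plane meets the free surface. Vertical depth h = y·sinθ with sinθ = 0.971961.
Along the incline, y_c = h_c/sinθ = 3.78724/0.971961 = 3.89649 m.
The centroid lies 3.6/2 = 1.8 m below the top edge, so the top edge sits at y_top = 3.89649 − 1.8 = 2.09649 m along the incline.

y_top ≈ 2.10 m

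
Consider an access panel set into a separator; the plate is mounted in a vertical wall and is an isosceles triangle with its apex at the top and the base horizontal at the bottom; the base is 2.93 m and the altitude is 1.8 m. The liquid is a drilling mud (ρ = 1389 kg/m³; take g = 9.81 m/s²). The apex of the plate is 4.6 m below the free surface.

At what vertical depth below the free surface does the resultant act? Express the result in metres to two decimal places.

h_p = 5.83 m

γ = ρg = 1389 × 9.81 / 1000 = 13.62609 kN/m³.
With the apex up, the centroid sits 2h/3 = 2 × 1.8/3 = 1.2 m below the apex, so the centroid depth is h_c = 4.6 + 1.2 = 5.8 m.
A = ½ × 2.93 × 1.8 = 2.637 m².
Resultant F = γ·h_c·A = 13.62609 × 5.8 × 2.637 = 208.406 kN.
I_c = b·h³/36 = 2.93 × 1.8³/36 = 0.47466 m⁴.
Centre of pressure: y_p = y_c + I_c/(y_c·A) = 5.8 + 0.47466/(5.8 × 2.637) = 5.8 + 0.0310345 = 5.83103 m along the plane.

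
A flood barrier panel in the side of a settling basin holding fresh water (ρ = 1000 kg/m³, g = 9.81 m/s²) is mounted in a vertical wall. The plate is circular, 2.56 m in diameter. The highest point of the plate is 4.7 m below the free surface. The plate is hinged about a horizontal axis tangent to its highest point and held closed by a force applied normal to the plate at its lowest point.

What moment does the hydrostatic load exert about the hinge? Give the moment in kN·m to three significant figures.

M ≈ 407 kN·m

γ = ρg = 1000 × 9.81 = 9810 N/m³ = 9.81 kN/m³.
The centroid is at the centre, 1.28 m below the top of the plate, so the centroid depth is h_c = 4.7 + 1.28 = 5.98 m.
A = π(1.28)² = 5.14719 m².
Resultant F = γ·h_c·A = 9.81 × 5.98 × 5.14719 = 301.954 kN.
I_c = πr⁴/4 = π × 1.28⁴/4 = 2.10829 m⁴.
Centre of pressure: y_p = y_c + I_c/(y_c·A) = 5.98 + 2.10829/(5.98 × 5.14719) = 5.98 + 0.068495 = 6.0485 m along the plane.
The resultant acts 1.28 + 0.068495 = 1.34849 m (along the plate) below the hinge at the top edge, so the moment about the hinge is M = F × 1.34849 = 301.954 × 1.34849 = 407.182 kN·m.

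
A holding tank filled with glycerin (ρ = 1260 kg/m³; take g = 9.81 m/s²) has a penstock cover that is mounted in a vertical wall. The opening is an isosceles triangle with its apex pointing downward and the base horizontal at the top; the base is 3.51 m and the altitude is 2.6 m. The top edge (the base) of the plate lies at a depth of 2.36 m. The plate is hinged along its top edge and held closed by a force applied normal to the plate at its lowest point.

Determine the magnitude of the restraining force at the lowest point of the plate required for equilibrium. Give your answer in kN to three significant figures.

P ≈ 68.8 kN

γ = ρg = 1260 × 9.81 / 1000 = 12.3606 kN/m³.
With the apex down, the centroid sits h/3 = 2.6/3 = 0.866667 m below the base (the top edge), so the centroid depth is h_c = 2.36 + 0.866667 = 3.22667 m.
A = ½ × 3.51 × 2.6 = 4.563 m².
Resultant F = γ·h_c·A = 12.3606 × 3.22667 × 4.563 = 181.989 kN.
I_c = b·h³/36 = 3.51 × 2.6³/36 = 1.71366 m⁴.
Centre of pressure: y_p = y_c + I_c/(y_c·A) = 3.22667 + 1.71366/(3.22667 × 4.563) = 3.22667 + 0.116391 = 3.34306 m along the plane.
The resultant acts 0.866667 + 0.116391 = 0.983058 m (along the plate) below the hinge at the top edge, so the moment about the hinge is M = F × 0.983058 = 181.989 × 0.983058 = 178.906 kN·m.
A normal force at the bottom, 2.6 m from the hinge, must supply this moment: P = 178.906/2.6 = 68.81 kN.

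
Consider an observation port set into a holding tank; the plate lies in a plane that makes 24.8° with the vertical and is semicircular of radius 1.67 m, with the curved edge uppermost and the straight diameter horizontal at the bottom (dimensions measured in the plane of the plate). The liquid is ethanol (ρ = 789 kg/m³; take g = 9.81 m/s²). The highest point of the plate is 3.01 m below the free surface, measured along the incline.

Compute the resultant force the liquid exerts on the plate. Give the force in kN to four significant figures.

F ≈ 122.2 kN

γ = ρg = 789 × 9.81 / 1000 = 7.74009 kN/m³.
The plate makes 24.8° with the vertical, i.e. θ = 90° − 24.8° = 65.2° to the horizontal. Measuring y along the incline from the free-surface line, vertical depth h = y·sinθ with sinθ = 0.907777.
The centroid lies 4r/(3π) = 0.70877 m above the diameter, so r − 4r/(3π) = 1.67 − 0.70877 = 0.96123 m below the topmost point, so y_c = 3.01 + 0.96123 = 3.97123 m and h_c = 3.97123 × 0.907777 = 3.60499 m.
A = πr²/2 = π × 1.67²/2 = 4.38079 m².
Resultant F = γ·h_c·A = 7.74009 × 3.60499 × 4.38079 = 122.237 kN.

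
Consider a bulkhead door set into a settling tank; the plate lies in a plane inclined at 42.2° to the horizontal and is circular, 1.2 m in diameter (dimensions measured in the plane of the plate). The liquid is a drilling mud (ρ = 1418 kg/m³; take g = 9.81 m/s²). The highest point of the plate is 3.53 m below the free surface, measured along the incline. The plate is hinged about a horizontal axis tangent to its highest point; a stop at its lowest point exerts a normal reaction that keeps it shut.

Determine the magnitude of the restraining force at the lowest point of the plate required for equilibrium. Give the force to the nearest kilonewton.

P ≈ 23 kN

γ = ρg = 1418 × 9.81 / 1000 = 13.91058 kN/m³.
Let θ = 42.2° be the plate's angle to the horizontal; measure y along the incline from where the plane meets the free surface. Vertical depth h = y·sinθ with sinθ = 0.671721.
The centroid is at the centre, 0.6 m below the top of the plate, so y_c = 3.53 + 0.6 = 4.13 m and h_c = 4.13 × 0.671721 = 2.77421 m.
A = π(0.6)² = 1.13097 m².
Resultant F = γ·h_c·A = 13.91058 × 2.77421 × 1.13097 = 43.6451 kN.
I_c = πr⁴/4 = π × 0.6⁴/4 = 0.101788 m⁴.
Centre of pressure: y_p = y_c + I_c/(y_c·A) = 4.13 + 0.101788/(4.13 × 1.13097) = 4.13 + 0.0217919 = 4.15179 m along the plane.
The resultant acts 0.6 + 0.0217919 = 0.621792 m (along the plate) below the hinge at the top edge, so the moment about the hinge is M = F × 0.621792 = 43.6451 × 0.621792 = 27.1382 kN·m.
A normal force at the bottom, 1.2 m from the hinge, must supply this moment: P = 27.1382/1.2 = 22.6152 kN.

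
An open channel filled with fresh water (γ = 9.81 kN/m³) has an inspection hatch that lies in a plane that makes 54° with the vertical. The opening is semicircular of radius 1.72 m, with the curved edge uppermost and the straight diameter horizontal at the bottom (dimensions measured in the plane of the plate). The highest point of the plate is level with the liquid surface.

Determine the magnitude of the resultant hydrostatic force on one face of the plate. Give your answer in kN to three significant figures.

F ≈ 26.5 kN

γ = 9.81 kN/m³.
The plate makes 54° with the vertical, i.e. θ = 90° − 54° = 36° to the horizontal. Measuring y along the incline from the free-surface line, vertical depth h = y·sinθ with sinθ = 0.587785.
The centroid lies 4r/(3π) = 0.729991 m above the diameter, so r − 4r/(3π) = 1.72 − 0.729991 = 0.990009 m below the topmost point, so y_c = 0.990009 m and h_c = 0.990009 × 0.587785 = 0.581912 m.
A = πr²/2 = π × 1.72²/2 = 4.64704 m².
Resultant F = γ·h_c·A = 9.81 × 0.581912 × 4.64704 = 26.5279 kN.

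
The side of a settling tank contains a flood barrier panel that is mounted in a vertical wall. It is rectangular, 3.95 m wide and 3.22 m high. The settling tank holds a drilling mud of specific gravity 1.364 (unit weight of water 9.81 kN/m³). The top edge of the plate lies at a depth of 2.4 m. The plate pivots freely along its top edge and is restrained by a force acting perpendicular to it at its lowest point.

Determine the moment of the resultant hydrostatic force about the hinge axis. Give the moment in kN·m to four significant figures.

M ≈ 1246 kN·m

γ = 1.364 × 9.81 = 13.38084 kN/m³.
The centroid lies 3.22/2 = 1.61 m below the top edge, so the centroid depth is h_c = 2.4 + 1.61 = 4.01 m.
A = 3.95 × 3.22 = 12.719 m².
Resultant F = γ·h_c·A = 13.38084 × 4.01 × 12.719 = 682.466 kN.
I_c = b·h³/12 = 3.95 × 3.22³/12 = 10.9896 m⁴.
Centre of pressure: y_p = y_c + I_c/(y_c·A) = 4.01 + 10.9896/(4.01 × 12.719) = 4.01 + 0.215469 = 4.22547 m along the plane.
The resultant acts 1.61 + 0.215469 = 1.82547 m (along the plate) below the hinge at the top edge, so the moment about the hinge is M = F × 1.82547 = 682.466 × 1.82547 = 1245.82 kN·m.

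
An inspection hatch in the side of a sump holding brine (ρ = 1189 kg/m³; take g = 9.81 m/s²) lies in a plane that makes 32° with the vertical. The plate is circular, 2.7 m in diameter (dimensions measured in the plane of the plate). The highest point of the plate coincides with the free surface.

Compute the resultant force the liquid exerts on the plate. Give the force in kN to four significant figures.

F ≈ 76.46 kN

γ = ρg = 1189 × 9.81 / 1000 = 11.66409 kN/m³.
The plate makes 32° with the vertical, i.e. θ = 90° − 32° = 58° to the horizontal. Measuring y along the incline from the free-surface line, vertical depth h = y·sinθ with sinθ = 0.848048.
The centroid is at the centre, 1.35 m below the top of the plate, so y_c = 1.35 m and h_c = 1.35 × 0.848048 = 1.14486 m.
A = π(1.35)² = 5.72555 m².
Resultant F = γ·h_c·A = 11.66409 × 1.14486 × 5.72555 = 76.4576 kN.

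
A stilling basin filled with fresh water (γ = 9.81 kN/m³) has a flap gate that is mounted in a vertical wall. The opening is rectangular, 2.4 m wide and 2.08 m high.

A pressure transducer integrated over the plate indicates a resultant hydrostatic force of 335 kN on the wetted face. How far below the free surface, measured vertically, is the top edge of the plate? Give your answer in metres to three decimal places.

γ = 9.81 kN/m³.
A = 2.4 × 2.08 = 4.992 m².
From F = γ·h_c·A, the centroid depth is h_c = 335/(9.81 × 4.992) = 6.84071 m.
The centroid lies 2.08/2 = 1.04 m below the top edge, so the top edge sits at h_top = 6.84071 − 1.04 = 5.80071 m below the surface.

d_top ≈ 5.801 m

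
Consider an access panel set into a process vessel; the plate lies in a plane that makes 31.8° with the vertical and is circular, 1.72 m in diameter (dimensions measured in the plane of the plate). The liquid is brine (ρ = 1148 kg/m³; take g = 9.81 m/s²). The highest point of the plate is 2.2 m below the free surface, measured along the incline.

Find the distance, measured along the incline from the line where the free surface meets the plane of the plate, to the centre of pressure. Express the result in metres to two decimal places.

γ = ρg = 1148 × 9.81 / 1000 = 11.26188 kN/m³.
The plate makes 31.8° with the vertical, i.e. θ = 90° − 31.8° = 58.2° to the horizontal. Measuring y along the incline from the free-surface line, vertical depth h = y·sinθ with sinθ = 0.849893.
The centroid is at the centre, 0.86 m below the top of the plate, so y_c = 2.2 + 0.86 = 3.06 m and h_c = 3.06 × 0.849893 = 2.60067 m.
A = π(0.86)² = 2.32352 m².
Resultant F = γ·h_c·A = 11.26188 × 2.60067 × 2.32352 = 68.0523 kN.
I_c = πr⁴/4 = π × 0.86⁴/4 = 0.429619 m⁴.
Centre of pressure: y_p = y_c + I_c/(y_c·A) = 3.06 + 0.429619/(3.06 × 2.32352) = 3.06 + 0.0604249 = 3.12042 m along the plane.

y_p = 3.12 m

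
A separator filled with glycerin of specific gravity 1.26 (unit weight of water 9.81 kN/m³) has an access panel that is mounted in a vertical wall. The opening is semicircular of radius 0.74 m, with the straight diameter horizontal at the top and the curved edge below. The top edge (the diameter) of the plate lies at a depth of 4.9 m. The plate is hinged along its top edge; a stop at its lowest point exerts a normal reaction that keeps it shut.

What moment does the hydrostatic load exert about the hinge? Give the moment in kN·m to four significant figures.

M ≈ 17.82 kN·m

γ = 1.26 × 9.81 = 12.3606 kN/m³.
The centroid of a semicircle lies 4r/(3π) = 0.314066 m from the diameter, here below the top edge, so the centroid depth is h_c = 4.9 + 0.314066 = 5.21407 m.
A = πr²/2 = π × 0.74²/2 = 0.860168 m².
Resultant F = γ·h_c·A = 12.3606 × 5.21407 × 0.860168 = 55.437 kN.
I_c = (π/8 − 8/(9π))·r⁴ = 0.109757 × 0.74⁴ = 0.0329124 m⁴.
Centre of pressure: y_p = y_c + I_c/(y_c·A) = 5.21407 + 0.0329124/(5.21407 × 0.860168) = 5.21407 + 0.00733837 = 5.22141 m along the plane.
The resultant acts 0.314066 + 0.00733837 = 0.321404 m (along the plate) below the hinge at the top edge, so the moment about the hinge is M = F × 0.321404 = 55.437 × 0.321404 = 17.8177 kN·m.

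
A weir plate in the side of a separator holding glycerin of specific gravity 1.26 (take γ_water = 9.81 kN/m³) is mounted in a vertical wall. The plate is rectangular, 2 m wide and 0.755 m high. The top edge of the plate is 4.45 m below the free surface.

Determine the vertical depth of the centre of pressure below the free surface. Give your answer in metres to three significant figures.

γ = 1.26 × 9.81 = 12.3606 kN/m³.
The centroid lies 0.755/2 = 0.3775 m below the top edge, so the centroid depth is h_c = 4.45 + 0.3775 = 4.8275 m.
A = 2 × 0.755 = 1.51 m².
Resultant F = γ·h_c·A = 12.3606 × 4.8275 × 1.51 = 90.1029 kN.
I_c = b·h³/12 = 2 × 0.755³/12 = 0.0717281 m⁴.
Centre of pressure: y_p = y_c + I_c/(y_c·A) = 4.8275 + 0.0717281/(4.8275 × 1.51) = 4.8275 + 0.00983989 = 4.83734 m along the plane.

h_p = 4.84 m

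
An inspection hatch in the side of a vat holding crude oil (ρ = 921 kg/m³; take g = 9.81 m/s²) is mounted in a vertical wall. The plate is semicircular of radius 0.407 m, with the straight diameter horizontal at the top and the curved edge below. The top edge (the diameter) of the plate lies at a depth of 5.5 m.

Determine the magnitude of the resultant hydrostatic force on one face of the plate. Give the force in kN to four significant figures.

γ = ρg = 921 × 9.81 / 1000 = 9.03501 kN/m³.
The centroid of a semicircle lies 4r/(3π) = 0.172736 m from the diameter, here below the top edge, so the centroid depth is h_c = 5.5 + 0.172736 = 5.67274 m.
A = πr²/2 = π × 0.407²/2 = 0.260201 m².
Resultant F = γ·h_c·A = 9.03501 × 5.67274 × 0.260201 = 13.3362 kN.

F ≈ 13.34 kN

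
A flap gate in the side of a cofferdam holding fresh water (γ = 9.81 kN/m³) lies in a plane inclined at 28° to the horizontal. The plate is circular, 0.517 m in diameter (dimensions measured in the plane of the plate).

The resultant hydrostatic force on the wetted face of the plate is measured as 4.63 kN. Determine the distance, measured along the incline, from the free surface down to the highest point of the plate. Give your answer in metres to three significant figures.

y_top ≈ 4.53 m

γ = 9.81 kN/m³.
A = π(0.2585)² = 0.209928 m².
From F = γ·h_c·A, the centroid depth is h_c = 4.63/(9.81 × 0.209928) = 2.24823 m.
Let θ = 28° be the plate's angle to the horizontal; measure y along the incline from where the plane meets the free surface. Vertical depth h = y·sinθ with sinθ = 0.469472.
Along the incline, y_c = h_c/sinθ = 2.24823/0.469472 = 4.78885 m.
The centroid is at the centre, 0.2585 m below the top of the plate, so the highest point sits at y_top = 4.78885 − 0.2585 = 4.53035 m along the incline.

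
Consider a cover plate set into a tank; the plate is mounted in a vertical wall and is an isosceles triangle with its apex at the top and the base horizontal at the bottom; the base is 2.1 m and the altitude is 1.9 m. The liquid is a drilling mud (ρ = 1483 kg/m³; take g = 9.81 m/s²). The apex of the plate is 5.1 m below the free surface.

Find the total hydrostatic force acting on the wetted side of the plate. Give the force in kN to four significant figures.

F ≈ 184.8 kN

γ = ρg = 1483 × 9.81 / 1000 = 14.54823 kN/m³.
With the apex up, the centroid sits 2h/3 = 2 × 1.9/3 = 1.26667 m below the apex, so the centroid depth is h_c = 5.1 + 1.26667 = 6.36667 m.
A = ½ × 2.1 × 1.9 = 1.995 m².
Resultant F = γ·h_c·A = 14.54823 × 6.36667 × 1.995 = 184.784 kN.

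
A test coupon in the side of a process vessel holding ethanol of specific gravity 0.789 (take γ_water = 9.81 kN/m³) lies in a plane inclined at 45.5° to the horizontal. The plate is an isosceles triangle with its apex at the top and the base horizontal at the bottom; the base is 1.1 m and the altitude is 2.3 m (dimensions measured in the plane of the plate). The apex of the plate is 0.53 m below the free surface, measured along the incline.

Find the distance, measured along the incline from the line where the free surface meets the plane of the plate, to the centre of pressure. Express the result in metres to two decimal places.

y_p = 2.21 m

γ = 0.789 × 9.81 = 7.74009 kN/m³.
Let θ = 45.5° be the plate's angle to the horizontal; measure y along the incline from where the plane meets the free surface. Vertical depth h = y·sinθ with sinθ = 0.713250.
With the apex up, the centroid sits 2h/3 = 2 × 2.3/3 = 1.53333 m below the apex, so y_c = 0.53 + 1.53333 = 2.06333 m and h_c = 2.06333 × 0.713250 = 1.47167 m.
A = ½ × 1.1 × 2.3 = 1.265 m².
Resultant F = γ·h_c·A = 7.74009 × 1.47167 × 1.265 = 14.4094 kN.
I_c = b·h³/36 = 1.1 × 2.3³/36 = 0.371769 m⁴.
Centre of pressure: y_p = y_c + I_c/(y_c·A) = 2.06333 + 0.371769/(2.06333 × 1.265) = 2.06333 + 0.142434 = 2.20576 m along the plane.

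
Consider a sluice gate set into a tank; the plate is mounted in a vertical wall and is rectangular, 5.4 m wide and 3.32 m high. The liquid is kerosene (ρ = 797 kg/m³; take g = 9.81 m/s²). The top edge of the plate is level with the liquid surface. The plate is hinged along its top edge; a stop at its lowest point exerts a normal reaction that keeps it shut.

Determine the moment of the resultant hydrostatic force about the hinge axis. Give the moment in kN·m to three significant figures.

γ = ρg = 797 × 9.81 / 1000 = 7.81857 kN/m³.
The centroid lies 3.32/2 = 1.66 m below the top edge, so the centroid depth is h_c = 1.66 m.
A = 5.4 × 3.32 = 17.928 m².
Resultant F = γ·h_c·A = 7.81857 × 1.66 × 17.928 = 232.684 kN.
I_c = b·h³/12 = 5.4 × 3.32³/12 = 16.4675 m⁴.
Centre of pressure: y_p = y_c + I_c/(y_c·A) = 1.66 + 16.4675/(1.66 × 17.928) = 1.66 + 0.553334 = 2.21333 m along the plane.
The resultant acts 1.66 + 0.553334 = 2.21333 m (along the plate) below the hinge at the top edge, so the moment about the hinge is M = F × 2.21333 = 232.684 × 2.21333 = 515.006 kN·m.

M ≈ 515 kN·m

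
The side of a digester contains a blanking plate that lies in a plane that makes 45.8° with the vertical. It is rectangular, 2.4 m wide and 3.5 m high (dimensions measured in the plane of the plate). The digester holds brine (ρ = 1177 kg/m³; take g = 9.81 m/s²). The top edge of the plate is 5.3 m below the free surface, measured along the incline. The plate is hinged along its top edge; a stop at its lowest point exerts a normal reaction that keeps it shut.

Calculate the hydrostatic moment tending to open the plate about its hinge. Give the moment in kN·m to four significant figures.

γ = ρg = 1177 × 9.81 / 1000 = 11.54637 kN/m³.
The plate makes 45.8° with the vertical, i.e. θ = 90° − 45.8° = 44.2° to the horizontal. Measuring y along the incline from the free-surface line, vertical depth h = y·sinθ with sinθ = 0.697165.
The centroid lies 3.5/2 = 1.75 m below the top edge, so y_c = 5.3 + 1.75 = 7.05 m and h_c = 7.05 × 0.697165 = 4.91501 m.
A = 2.4 × 3.5 = 8.4 m².
Resultant F = γ·h_c·A = 11.54637 × 4.91501 × 8.4 = 476.704 kN.
I_c = b·h³/12 = 2.4 × 3.5³/12 = 8.575 m⁴.
Centre of pressure: y_p = y_c + I_c/(y_c·A) = 7.05 + 8.575/(7.05 × 8.4) = 7.05 + 0.144799 = 7.1948 m along the plane.
The resultant acts 1.75 + 0.144799 = 1.8948 m (along the plate) below the hinge at the top edge, so the moment about the hinge is M = F × 1.8948 = 476.704 × 1.8948 = 903.259 kN·m.

M ≈ 903.3 kN·m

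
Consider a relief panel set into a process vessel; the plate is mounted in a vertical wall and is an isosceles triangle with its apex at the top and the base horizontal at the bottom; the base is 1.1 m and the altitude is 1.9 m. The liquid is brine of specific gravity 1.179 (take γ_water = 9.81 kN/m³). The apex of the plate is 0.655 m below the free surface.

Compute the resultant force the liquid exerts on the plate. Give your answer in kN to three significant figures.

γ = 1.179 × 9.81 = 11.56599 kN/m³.
With the apex up, the centroid sits 2h/3 = 2 × 1.9/3 = 1.26667 m below the apex, so the centroid depth is h_c = 0.655 + 1.26667 = 1.92167 m.
A = ½ × 1.1 × 1.9 = 1.045 m².
Resultant F = γ·h_c·A = 11.56599 × 1.92167 × 1.045 = 23.2262 kN.

F ≈ 23.2 kN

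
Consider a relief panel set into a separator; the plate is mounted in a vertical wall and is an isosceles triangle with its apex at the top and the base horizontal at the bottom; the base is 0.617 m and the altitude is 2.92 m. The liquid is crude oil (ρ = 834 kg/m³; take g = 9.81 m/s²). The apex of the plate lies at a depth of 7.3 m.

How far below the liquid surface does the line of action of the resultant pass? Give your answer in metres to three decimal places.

γ = ρg = 834 × 9.81 / 1000 = 8.18154 kN/m³.
With the apex up, the centroid sits 2h/3 = 2 × 2.92/3 = 1.94667 m below the apex, so the centroid depth is h_c = 7.3 + 1.94667 = 9.24667 m.
A = ½ × 0.617 × 2.92 = 0.90082 m².
Resultant F = γ·h_c·A = 8.18154 × 9.24667 × 0.90082 = 68.1488 kN.
I_c = b·h³/36 = 0.617 × 2.92³/36 = 0.426708 m⁴.
Centre of pressure: y_p = y_c + I_c/(y_c·A) = 9.24667 + 0.426708/(9.24667 × 0.90082) = 9.24667 + 0.051228 = 9.2979 m along the plane.

h_p = 9.298 m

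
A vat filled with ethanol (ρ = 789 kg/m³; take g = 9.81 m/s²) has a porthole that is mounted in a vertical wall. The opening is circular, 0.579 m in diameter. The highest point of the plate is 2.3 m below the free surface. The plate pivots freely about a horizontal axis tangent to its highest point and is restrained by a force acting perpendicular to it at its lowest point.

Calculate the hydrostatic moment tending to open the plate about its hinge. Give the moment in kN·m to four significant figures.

M ≈ 1.570 kN·m

γ = ρg = 789 × 9.81 / 1000 = 7.74009 kN/m³.
The centroid is at the centre, 0.2895 m below the top of the plate, so the centroid depth is h_c = 2.3 + 0.2895 = 2.5895 m.
A = π(0.2895)² = 0.263298 m².
Resultant F = γ·h_c·A = 7.74009 × 2.5895 × 0.263298 = 5.27727 kN.
I_c = πr⁴/4 = π × 0.2895⁴/4 = 0.00551676 m⁴.
Centre of pressure: y_p = y_c + I_c/(y_c·A) = 2.5895 + 0.00551676/(2.5895 × 0.263298) = 2.5895 + 0.00809134 = 2.59759 m along the plane.
The resultant acts 0.2895 + 0.00809134 = 0.297591 m (along the plate) below the hinge at the top edge, so the moment about the hinge is M = F × 0.297591 = 5.27727 × 0.297591 = 1.57047 kN·m.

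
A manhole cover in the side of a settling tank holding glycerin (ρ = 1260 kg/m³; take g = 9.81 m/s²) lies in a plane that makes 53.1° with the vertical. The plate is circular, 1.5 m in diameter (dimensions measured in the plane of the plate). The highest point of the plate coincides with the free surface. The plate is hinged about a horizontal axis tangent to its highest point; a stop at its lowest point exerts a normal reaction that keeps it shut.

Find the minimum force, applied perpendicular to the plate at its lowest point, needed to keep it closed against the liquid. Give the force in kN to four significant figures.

γ = ρg = 1260 × 9.81 / 1000 = 12.3606 kN/m³.
The plate makes 53.1° with the vertical, i.e. θ = 90° − 53.1° = 36.9° to the horizontal. Measuring y along the incline from the free-surface line, vertical depth h = y·sinθ with sinθ = 0.600420.
The centroid is at the centre, 0.75 m below the top of the plate, so y_c = 0.75 m and h_c = 0.75 × 0.600420 = 0.450315 m.
A = π(0.75)² = 1.76715 m².
Resultant F = γ·h_c·A = 12.3606 × 0.450315 × 1.76715 = 9.83625 kN.
I_c = πr⁴/4 = π × 0.75⁴/4 = 0.248505 m⁴.
Centre of pressure: y_p = y_c + I_c/(y_c·A) = 0.75 + 0.248505/(0.75 × 1.76715) = 0.75 + 0.1875 = 0.9375 m along the plane.
The resultant acts 0.75 + 0.1875 = 0.9375 m (along the plate) below the hinge at the top edge, so the moment about the hinge is M = F × 0.9375 = 9.83625 × 0.9375 = 9.22148 kN·m.
A normal force at the bottom, 1.5 m from the hinge, must supply this moment: P = 9.22148/1.5 = 6.14765 kN.

P ≈ 6.148 kN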